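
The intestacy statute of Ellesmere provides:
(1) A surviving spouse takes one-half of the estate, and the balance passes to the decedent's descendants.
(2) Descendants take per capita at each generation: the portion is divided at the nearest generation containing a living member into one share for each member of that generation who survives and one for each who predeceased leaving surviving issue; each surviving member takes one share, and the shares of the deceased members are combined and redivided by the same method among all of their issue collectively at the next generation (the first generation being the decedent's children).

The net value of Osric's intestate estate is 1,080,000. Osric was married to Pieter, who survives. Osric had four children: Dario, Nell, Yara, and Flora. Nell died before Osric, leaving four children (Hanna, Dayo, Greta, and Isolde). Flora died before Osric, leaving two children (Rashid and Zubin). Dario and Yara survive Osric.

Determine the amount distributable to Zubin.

Zubin receives 45,000.

Pieter takes one-half of 1,080,000 = 540,000. The remaining 540,000 passes to the descendants.
The descendants' portion (540,000) is divided at the children's generation into 4 shares of 135,000. Dario and Yara each take 135,000. The 2 shares of the deceased (Nell and Flora) are combined into a pool of 270,000.
That pool (270,000) is divided at the grandchildren's generation equally among Hanna, Dayo, Greta, Isolde, Rashid, and Zubin: 45,000 each.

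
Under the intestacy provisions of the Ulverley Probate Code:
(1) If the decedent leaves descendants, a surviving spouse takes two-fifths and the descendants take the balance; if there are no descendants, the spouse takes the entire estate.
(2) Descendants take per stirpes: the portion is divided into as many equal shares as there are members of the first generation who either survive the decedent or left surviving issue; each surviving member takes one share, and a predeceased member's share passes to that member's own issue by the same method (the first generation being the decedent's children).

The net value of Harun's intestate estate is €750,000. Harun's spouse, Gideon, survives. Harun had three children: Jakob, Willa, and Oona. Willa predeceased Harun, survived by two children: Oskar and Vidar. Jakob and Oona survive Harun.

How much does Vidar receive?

Gideon takes two-fifths of €750,000 = €300,000. The remaining €450,000 passes to the descendants.
The descendants' portion (€450,000) is divided into 3 shares of €150,000: Jakob and Oona each take €150,000; Willa's €150,000 share passes to Willa's issue.
Willa's share (€150,000) is divided into 2 shares of €75,000: Oskar and Vidar each take €75,000.

Vidar receives €75,000.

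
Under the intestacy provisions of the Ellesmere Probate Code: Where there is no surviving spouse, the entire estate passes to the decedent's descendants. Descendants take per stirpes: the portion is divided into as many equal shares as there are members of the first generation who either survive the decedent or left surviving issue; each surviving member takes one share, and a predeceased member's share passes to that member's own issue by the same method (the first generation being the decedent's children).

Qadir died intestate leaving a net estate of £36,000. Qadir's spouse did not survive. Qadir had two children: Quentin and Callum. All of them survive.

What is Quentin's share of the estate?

The entire £36,000 passes to the descendants.
That amount (£36,000) is divided into 2 shares of £18,000: Quentin and Callum each take £18,000.

Quentin receives £18,000.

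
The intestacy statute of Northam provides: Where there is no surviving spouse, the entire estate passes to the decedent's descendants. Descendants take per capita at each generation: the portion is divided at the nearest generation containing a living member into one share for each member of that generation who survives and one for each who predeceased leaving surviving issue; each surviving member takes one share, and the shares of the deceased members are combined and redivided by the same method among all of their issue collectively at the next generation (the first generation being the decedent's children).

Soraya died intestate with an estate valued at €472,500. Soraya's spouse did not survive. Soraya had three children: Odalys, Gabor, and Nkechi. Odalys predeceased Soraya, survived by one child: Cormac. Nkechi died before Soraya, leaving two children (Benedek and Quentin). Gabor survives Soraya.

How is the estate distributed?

Cormac: €105,000; Gabor: €157,500; Benedek: €105,000; Quentin: €105,000

The entire €472,500 passes to the descendants.
That amount (€472,500) is divided at the children's generation into 3 shares of €157,500. Gabor takes €157,500. The 2 shares of the deceased (Odalys and Nkechi) are combined into a pool of €315,000.
That pool (€315,000) is divided at the grandchildren's generation equally among Cormac, Benedek, and Quentin: €105,000 each.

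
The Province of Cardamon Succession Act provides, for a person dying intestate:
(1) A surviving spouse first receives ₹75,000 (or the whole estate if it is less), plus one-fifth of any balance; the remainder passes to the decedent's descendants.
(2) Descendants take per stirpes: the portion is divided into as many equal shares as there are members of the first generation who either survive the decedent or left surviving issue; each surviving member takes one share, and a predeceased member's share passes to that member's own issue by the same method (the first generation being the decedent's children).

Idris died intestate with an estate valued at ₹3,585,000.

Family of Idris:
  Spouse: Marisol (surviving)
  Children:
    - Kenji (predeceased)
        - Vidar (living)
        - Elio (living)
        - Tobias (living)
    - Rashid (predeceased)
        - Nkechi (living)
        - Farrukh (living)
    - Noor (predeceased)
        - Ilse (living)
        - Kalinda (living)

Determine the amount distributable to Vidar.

Marisol first takes ₹75,000, leaving a balance of ₹3,510,000. Marisol then takes one-fifth of the balance (₹702,000), for a total of ₹777,000. The remaining ₹2,808,000 passes to the descendants.
The descendants' portion (₹2,808,000) is divided into 3 shares of ₹936,000: Kenji's ₹936,000 share passes to Kenji's issue; Rashid's ₹936,000 share passes to Rashid's issue; Noor's ₹936,000 share passes to Noor's issue.
Kenji's share (₹936,000) is divided into 3 shares of ₹312,000: Vidar, Elio, and Tobias each take ₹312,000.
Rashid's share (₹936,000) is divided into 2 shares of ₹468,000: Nkechi and Farrukh each take ₹468,000.
Noor's share (₹936,000) is divided into 2 shares of ₹468,000: Ilse and Kalinda each take ₹468,000.

Vidar receives ₹312,000.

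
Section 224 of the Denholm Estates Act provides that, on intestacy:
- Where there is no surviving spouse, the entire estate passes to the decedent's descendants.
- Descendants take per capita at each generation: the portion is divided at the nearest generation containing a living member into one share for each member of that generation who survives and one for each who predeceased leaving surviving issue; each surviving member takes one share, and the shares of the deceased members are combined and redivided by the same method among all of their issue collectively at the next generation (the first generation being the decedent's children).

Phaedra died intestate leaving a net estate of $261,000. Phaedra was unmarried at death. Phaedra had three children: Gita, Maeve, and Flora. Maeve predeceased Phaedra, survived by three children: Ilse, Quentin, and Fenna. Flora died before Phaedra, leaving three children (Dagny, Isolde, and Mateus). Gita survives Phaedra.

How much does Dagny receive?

The entire $261,000 passes to the descendants.
That amount ($261,000) is divided at the children's generation into 3 shares of $87,000. Gita takes $87,000. The 2 shares of the deceased (Maeve and Flora) are combined into a pool of $174,000.
That pool ($174,000) is divided at the grandchildren's generation equally among Ilse, Quentin, Fenna, Dagny, Isolde, and Mateus: $29,000 each.

Dagny receives $29,000.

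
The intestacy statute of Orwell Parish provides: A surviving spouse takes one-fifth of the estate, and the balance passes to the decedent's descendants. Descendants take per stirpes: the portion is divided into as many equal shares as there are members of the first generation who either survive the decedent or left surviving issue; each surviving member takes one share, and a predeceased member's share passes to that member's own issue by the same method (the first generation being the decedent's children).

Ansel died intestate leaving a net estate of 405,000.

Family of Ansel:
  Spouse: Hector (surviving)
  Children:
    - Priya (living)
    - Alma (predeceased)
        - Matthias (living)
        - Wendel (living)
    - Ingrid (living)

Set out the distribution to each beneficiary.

Hector: 81,000; Priya: 108,000; Matthias: 54,000; Wendel: 54,000; Ingrid: 108,000

Hector takes one-fifth of 405,000 = 81,000. The remaining 324,000 passes to the descendants.
The descendants' portion (324,000) is divided into 3 shares of 108,000: Priya and Ingrid each take 108,000; Alma's 108,000 share passes to Alma's issue.
Alma's share (108,000) is divided into 2 shares of 54,000: Matthias and Wendel each take 54,000.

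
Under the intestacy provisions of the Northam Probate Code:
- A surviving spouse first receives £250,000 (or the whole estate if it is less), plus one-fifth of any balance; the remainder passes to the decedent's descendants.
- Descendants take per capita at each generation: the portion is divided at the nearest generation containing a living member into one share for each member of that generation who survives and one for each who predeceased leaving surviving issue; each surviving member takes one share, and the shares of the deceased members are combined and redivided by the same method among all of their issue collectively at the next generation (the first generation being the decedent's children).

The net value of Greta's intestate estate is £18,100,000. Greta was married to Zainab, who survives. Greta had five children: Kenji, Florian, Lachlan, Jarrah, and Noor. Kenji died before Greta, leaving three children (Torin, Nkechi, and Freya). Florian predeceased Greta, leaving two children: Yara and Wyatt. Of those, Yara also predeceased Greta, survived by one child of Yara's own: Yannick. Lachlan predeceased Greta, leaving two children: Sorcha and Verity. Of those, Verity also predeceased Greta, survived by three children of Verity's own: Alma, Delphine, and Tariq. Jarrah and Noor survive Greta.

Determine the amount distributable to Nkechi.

Zainab first takes £250,000, leaving a balance of £17,850,000. Zainab then takes one-fifth of the balance (£3,570,000), for a total of £3,820,000. The remaining £14,280,000 passes to the descendants.
The descendants' portion (£14,280,000) is divided at the children's generation into 5 shares of £2,856,000. Jarrah and Noor each take £2,856,000. The 3 shares of the deceased (Kenji, Florian, and Lachlan) are combined into a pool of £8,568,000.
That pool (£8,568,000) is divided at the grandchildren's generation into 7 shares of £1,224,000. Torin, Nkechi, Freya, Wyatt, and Sorcha each take £1,224,000. The 2 shares of the deceased (Yara and Verity) are combined into a pool of £2,448,000.
That pool (£2,448,000) is divided at the great-grandchildren's generation equally among Yannick, Alma, Delphine, and Tariq: £612,000 each.

Nkechi receives £1,224,000.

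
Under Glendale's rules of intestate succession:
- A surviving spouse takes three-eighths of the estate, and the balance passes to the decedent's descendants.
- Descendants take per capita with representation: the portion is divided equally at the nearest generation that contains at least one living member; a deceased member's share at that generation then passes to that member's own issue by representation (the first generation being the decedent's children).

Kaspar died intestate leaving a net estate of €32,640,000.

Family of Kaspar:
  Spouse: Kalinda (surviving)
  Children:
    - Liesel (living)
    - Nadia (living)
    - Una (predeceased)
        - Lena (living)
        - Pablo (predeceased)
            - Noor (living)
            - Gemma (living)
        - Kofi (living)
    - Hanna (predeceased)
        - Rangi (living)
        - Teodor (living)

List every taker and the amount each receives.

Kalinda: €12,240,000; Liesel: €5,100,000; Nadia: €5,100,000; Lena: €1,700,000; Noor: €850,000; Gemma: €850,000; Kofi: €1,700,000; Rangi: €2,550,000; Teodor: €2,550,000

Kalinda takes three-eighths of €32,640,000 = €12,240,000. The remaining €20,400,000 passes to the descendants.
The descendants' portion (€20,400,000) is divided into 4 shares of €5,100,000: Liesel and Nadia each take €5,100,000; Una's €5,100,000 share passes to Una's issue; Hanna's €5,100,000 share passes to Hanna's issue.
Una's share (€5,100,000) is divided into 3 shares of €1,700,000: Lena and Kofi each take €1,700,000; Pablo's €1,700,000 share passes to Pablo's issue.
Pablo's share (€1,700,000) is divided into 2 shares of €850,000: Noor and Gemma each take €850,000.
Hanna's share (€5,100,000) is divided into 2 shares of €2,550,000: Rangi and Teodor each take €2,550,000.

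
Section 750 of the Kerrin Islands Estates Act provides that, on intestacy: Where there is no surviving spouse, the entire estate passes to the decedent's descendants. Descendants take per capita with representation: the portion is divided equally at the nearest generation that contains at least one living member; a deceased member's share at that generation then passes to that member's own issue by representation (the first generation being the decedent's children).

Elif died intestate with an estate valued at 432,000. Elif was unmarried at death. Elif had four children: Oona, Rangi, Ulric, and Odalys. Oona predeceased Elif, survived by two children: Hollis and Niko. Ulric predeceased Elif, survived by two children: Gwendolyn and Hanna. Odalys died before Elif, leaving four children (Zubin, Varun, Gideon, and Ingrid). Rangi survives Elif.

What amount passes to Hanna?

Hanna receives 54,000.

The entire 432,000 passes to the descendants.
That amount (432,000) is divided into 4 shares of 108,000: Rangi takes 108,000; Oona's 108,000 share passes to Oona's issue; Ulric's 108,000 share passes to Ulric's issue; Odalys's 108,000 share passes to Odalys's issue.
Oona's share (108,000) is divided into 2 shares of 54,000: Hollis and Niko each take 54,000.
Ulric's share (108,000) is divided into 2 shares of 54,000: Gwendolyn and Hanna each take 54,000.
Odalys's share (108,000) is divided into 4 shares of 27,000: Zubin, Varun, Gideon, and Ingrid each take 27,000.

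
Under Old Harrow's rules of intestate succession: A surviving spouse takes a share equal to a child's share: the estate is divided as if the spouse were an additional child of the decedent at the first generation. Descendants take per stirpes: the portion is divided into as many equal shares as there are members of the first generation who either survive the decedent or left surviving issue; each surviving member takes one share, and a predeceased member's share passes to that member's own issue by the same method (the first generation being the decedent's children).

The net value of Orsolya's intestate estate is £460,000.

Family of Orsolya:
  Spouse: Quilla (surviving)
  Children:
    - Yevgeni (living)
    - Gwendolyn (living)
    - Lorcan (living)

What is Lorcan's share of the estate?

Lorcan receives £115,000.

The spouse counts as an additional share at the children's level, so there are 4 primary shares of £115,000. Quilla takes one such share (£115,000).
The children's combined portion (£345,000) is divided into 3 shares of £115,000: Yevgeni, Gwendolyn, and Lorcan each take £115,000.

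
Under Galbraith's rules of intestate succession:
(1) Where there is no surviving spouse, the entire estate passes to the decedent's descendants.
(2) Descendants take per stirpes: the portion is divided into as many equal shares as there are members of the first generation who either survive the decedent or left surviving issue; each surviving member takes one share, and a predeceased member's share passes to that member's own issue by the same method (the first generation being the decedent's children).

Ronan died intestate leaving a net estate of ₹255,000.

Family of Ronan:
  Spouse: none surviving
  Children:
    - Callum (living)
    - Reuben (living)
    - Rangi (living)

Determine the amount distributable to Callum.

The entire ₹255,000 passes to the descendants.
That amount (₹255,000) is divided into 3 shares of ₹85,000: Callum, Reuben, and Rangi each take ₹85,000.

Callum receives ₹85,000.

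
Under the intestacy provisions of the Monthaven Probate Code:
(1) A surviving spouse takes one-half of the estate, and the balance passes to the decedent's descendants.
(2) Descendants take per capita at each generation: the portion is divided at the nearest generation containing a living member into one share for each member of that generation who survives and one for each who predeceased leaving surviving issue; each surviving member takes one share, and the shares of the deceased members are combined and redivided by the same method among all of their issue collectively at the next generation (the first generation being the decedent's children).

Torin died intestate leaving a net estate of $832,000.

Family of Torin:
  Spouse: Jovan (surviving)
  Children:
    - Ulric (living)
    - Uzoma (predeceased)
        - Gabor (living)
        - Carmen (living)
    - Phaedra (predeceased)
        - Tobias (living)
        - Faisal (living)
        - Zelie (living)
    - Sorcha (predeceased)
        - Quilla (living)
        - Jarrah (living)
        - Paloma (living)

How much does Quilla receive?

Jovan takes one-half of $832,000 = $416,000. The remaining $416,000 passes to the descendants.
The descendants' portion ($416,000) is divided at the children's generation into 4 shares of $104,000. Ulric takes $104,000. The 3 shares of the deceased (Uzoma, Phaedra, and Sorcha) are combined into a pool of $312,000.
That pool ($312,000) is divided at the grandchildren's generation equally among Gabor, Carmen, Tobias, Faisal, Zelie, Quilla, Jarrah, and Paloma: $39,000 each.

Quilla receives $39,000.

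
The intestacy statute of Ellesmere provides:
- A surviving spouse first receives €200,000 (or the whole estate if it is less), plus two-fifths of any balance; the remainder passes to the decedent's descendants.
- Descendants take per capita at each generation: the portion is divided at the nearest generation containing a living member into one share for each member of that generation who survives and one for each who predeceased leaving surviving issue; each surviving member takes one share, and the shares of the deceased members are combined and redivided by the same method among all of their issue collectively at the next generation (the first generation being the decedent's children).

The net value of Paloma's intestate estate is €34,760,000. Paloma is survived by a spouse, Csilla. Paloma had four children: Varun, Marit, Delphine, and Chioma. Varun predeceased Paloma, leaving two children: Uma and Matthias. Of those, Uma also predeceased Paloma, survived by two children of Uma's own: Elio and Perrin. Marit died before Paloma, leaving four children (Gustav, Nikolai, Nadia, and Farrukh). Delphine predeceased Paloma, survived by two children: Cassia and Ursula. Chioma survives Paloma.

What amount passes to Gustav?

Gustav receives €1,944,000.

Csilla first takes €200,000, leaving a balance of €34,560,000. Csilla then takes two-fifths of the balance (€13,824,000), for a total of €14,024,000. The remaining €20,736,000 passes to the descendants.
The descendants' portion (€20,736,000) is divided at the children's generation into 4 shares of €5,184,000. Chioma takes €5,184,000. The 3 shares of the deceased (Varun, Marit, and Delphine) are combined into a pool of €15,552,000.
That pool (€15,552,000) is divided at the grandchildren's generation into 8 shares of €1,944,000. Matthias, Gustav, Nikolai, Nadia, Farrukh, Cassia, and Ursula each take €1,944,000. The remaining share for the deceased Uma (€1,944,000) is carried to the next generation.
That pool (€1,944,000) is divided at the great-grandchildren's generation equally among Elio and Perrin: €972,000 each.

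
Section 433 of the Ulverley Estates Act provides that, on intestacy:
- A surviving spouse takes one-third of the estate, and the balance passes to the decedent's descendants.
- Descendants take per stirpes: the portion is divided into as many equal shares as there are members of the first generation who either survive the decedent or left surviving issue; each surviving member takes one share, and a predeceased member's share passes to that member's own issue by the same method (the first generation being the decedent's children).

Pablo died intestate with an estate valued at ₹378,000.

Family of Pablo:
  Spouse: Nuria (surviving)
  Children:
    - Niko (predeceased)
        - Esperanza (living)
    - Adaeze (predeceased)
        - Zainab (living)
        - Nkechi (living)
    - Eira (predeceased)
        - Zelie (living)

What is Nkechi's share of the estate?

Nkechi receives ₹42,000.

Nuria takes one-third of ₹378,000 = ₹126,000. The remaining ₹252,000 passes to the descendants.
The descendants' portion (₹252,000) is divided into 3 shares of ₹84,000: Niko's ₹84,000 share passes to Niko's issue; Adaeze's ₹84,000 share passes to Adaeze's issue; Eira's ₹84,000 share passes to Eira's issue.
Niko's share (₹84,000) passes entirely to Esperanza.
Adaeze's share (₹84,000) is divided into 2 shares of ₹42,000: Zainab and Nkechi each take ₹42,000.
Eira's share (₹84,000) passes entirely to Zelie.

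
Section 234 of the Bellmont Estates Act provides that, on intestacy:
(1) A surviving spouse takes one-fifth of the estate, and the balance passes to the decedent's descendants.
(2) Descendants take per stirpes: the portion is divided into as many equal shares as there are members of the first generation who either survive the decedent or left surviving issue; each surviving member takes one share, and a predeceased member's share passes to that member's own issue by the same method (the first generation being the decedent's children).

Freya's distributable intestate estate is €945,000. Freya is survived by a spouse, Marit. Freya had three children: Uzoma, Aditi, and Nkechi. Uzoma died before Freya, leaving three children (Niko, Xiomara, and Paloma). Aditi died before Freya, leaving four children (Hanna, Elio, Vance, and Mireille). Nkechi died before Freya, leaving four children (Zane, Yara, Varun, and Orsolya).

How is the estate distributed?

Marit: €189,000; Niko: €84,000; Xiomara: €84,000; Paloma: €84,000; Hanna: €63,000; Elio: €63,000; Vance: €63,000; Mireille: €63,000; Zane: €63,000; Yara: €63,000; Varun: €63,000; Orsolya: €63,000

Marit takes one-fifth of €945,000 = €189,000. The remaining €756,000 passes to the descendants.
The descendants' portion (€756,000) is divided into 3 shares of €252,000: Uzoma's €252,000 share passes to Uzoma's issue; Aditi's €252,000 share passes to Aditi's issue; Nkechi's €252,000 share passes to Nkechi's issue.
Uzoma's share (€252,000) is divided into 3 shares of €84,000: Niko, Xiomara, and Paloma each take €84,000.
Aditi's share (€252,000) is divided into 4 shares of €63,000: Hanna, Elio, Vance, and Mireille each take €63,000.
Nkechi's share (€252,000) is divided into 4 shares of €63,000: Zane, Yara, Varun, and Orsolya each take €63,000.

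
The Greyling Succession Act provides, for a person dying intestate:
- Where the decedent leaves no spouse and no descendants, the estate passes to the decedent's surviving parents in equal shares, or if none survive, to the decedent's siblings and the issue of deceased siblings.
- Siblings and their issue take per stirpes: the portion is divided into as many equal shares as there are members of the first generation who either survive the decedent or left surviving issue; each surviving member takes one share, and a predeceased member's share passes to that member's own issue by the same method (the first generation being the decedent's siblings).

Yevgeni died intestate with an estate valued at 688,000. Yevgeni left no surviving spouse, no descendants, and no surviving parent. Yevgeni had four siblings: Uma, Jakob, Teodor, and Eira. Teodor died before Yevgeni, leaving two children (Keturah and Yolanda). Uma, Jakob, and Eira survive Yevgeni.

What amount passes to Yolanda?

Yolanda receives 86,000.

The entire 688,000 passes to the siblings and their issue.
That amount (688,000) is divided into 4 shares of 172,000: Uma, Jakob, and Eira each take 172,000; Teodor's 172,000 share passes to Teodor's issue.
Teodor's share (172,000) is divided into 2 shares of 86,000: Keturah and Yolanda each take 86,000.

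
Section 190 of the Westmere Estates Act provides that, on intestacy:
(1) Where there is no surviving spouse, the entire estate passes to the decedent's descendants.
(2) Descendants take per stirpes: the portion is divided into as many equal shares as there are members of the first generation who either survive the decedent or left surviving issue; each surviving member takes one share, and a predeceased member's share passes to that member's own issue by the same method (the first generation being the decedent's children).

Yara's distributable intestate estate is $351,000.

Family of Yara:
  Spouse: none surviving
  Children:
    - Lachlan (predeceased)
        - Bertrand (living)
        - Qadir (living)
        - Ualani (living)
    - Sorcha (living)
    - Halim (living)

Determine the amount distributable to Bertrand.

The entire $351,000 passes to the descendants.
That amount ($351,000) is divided into 3 shares of $117,000: Sorcha and Halim each take $117,000; Lachlan's $117,000 share passes to Lachlan's issue.
Lachlan's share ($117,000) is divided into 3 shares of $39,000: Bertrand, Qadir, and Ualani each take $39,000.

Bertrand receives $39,000.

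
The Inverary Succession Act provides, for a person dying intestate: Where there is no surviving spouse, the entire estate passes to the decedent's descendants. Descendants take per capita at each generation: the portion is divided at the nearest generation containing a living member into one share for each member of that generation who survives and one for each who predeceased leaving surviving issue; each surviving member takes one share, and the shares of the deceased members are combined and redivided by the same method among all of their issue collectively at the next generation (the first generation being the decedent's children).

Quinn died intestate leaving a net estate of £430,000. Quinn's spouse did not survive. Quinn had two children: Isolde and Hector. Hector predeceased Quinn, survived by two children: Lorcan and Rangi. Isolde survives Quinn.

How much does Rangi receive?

Rangi receives £107,500.

The entire £430,000 passes to the descendants.
That amount (£430,000) is divided at the children's generation into 2 shares of £215,000. Isolde takes £215,000. The remaining share for the deceased Hector (£215,000) is carried to the next generation.
That pool (£215,000) is divided at the grandchildren's generation equally among Lorcan and Rangi: £107,500 each.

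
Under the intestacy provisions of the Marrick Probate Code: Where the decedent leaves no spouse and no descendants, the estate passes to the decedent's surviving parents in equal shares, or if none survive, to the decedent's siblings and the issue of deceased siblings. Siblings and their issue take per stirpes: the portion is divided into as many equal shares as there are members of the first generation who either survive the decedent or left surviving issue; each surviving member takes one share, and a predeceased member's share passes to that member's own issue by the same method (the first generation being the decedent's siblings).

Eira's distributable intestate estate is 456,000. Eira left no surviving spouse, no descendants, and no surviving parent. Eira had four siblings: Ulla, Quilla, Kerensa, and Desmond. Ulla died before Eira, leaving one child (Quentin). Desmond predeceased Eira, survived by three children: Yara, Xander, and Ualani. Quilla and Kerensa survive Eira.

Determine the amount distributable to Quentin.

Quentin receives 114,000.

The entire 456,000 passes to the siblings and their issue.
That amount (456,000) is divided into 4 shares of 114,000: Quilla and Kerensa each take 114,000; Ulla's 114,000 share passes to Ulla's issue; Desmond's 114,000 share passes to Desmond's issue.
Ulla's share (114,000) passes entirely to Quentin.
Desmond's share (114,000) is divided into 3 shares of 38,000: Yara, Xander, and Ualani each take 38,000.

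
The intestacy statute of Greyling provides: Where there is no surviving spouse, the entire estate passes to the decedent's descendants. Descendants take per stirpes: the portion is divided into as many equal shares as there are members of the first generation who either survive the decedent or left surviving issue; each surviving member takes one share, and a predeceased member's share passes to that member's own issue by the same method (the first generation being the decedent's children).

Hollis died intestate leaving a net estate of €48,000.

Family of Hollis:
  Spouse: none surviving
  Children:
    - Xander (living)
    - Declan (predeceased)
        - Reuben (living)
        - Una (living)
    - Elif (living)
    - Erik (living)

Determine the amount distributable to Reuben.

Reuben receives €6,000.

The entire €48,000 passes to the descendants.
That amount (€48,000) is divided into 4 shares of €12,000: Xander, Elif, and Erik each take €12,000; Declan's €12,000 share passes to Declan's issue.
Declan's share (€12,000) is divided into 2 shares of €6,000: Reuben and Una each take €6,000.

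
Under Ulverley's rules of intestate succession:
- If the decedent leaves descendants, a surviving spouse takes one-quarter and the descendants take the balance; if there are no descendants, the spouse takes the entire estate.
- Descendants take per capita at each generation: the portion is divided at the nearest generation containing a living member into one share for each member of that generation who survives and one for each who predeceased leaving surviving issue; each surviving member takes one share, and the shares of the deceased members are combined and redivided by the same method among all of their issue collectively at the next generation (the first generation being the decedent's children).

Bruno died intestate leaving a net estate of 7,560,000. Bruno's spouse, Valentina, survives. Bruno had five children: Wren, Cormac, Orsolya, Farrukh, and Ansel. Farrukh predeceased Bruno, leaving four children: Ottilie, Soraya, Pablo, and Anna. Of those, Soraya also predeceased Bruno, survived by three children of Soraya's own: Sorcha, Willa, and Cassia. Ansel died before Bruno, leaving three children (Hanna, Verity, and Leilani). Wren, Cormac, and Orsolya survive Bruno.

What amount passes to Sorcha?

Valentina takes one-quarter of 7,560,000 = 1,890,000. The remaining 5,670,000 passes to the descendants.
The descendants' portion (5,670,000) is divided at the children's generation into 5 shares of 1,134,000. Wren, Cormac, and Orsolya each take 1,134,000. The 2 shares of the deceased (Farrukh and Ansel) are combined into a pool of 2,268,000.
That pool (2,268,000) is divided at the grandchildren's generation into 7 shares of 324,000. Ottilie, Pablo, Anna, Hanna, Verity, and Leilani each take 324,000. The remaining share for the deceased Soraya (324,000) is carried to the next generation.
That pool (324,000) is divided at the great-grandchildren's generation equally among Sorcha, Willa, and Cassia: 108,000 each.

Sorcha receives 108,000.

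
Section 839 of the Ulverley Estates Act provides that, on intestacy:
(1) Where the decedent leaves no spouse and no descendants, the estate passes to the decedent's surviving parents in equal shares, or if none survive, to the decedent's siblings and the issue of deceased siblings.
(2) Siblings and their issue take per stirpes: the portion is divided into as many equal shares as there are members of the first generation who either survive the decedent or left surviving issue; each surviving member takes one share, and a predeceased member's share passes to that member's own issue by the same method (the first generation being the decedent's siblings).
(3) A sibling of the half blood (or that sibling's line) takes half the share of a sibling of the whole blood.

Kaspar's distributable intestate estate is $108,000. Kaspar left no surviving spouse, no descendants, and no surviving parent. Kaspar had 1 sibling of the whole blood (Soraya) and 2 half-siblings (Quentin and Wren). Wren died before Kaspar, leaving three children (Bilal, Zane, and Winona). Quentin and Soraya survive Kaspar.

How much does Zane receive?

The entire $108,000 passes to the siblings and their issue.
Counting each half-blood sibling's line as half a unit, there are 2 units in $108,000, so one unit is $54,000. Whole-blood lines (Soraya) take $54,000 each; half-blood lines (Quentin and Wren) take $27,000 each.
Wren's share ($27,000) is divided into 3 shares of $9,000: Bilal, Zane, and Winona each take $9,000.

Zane receives $9,000.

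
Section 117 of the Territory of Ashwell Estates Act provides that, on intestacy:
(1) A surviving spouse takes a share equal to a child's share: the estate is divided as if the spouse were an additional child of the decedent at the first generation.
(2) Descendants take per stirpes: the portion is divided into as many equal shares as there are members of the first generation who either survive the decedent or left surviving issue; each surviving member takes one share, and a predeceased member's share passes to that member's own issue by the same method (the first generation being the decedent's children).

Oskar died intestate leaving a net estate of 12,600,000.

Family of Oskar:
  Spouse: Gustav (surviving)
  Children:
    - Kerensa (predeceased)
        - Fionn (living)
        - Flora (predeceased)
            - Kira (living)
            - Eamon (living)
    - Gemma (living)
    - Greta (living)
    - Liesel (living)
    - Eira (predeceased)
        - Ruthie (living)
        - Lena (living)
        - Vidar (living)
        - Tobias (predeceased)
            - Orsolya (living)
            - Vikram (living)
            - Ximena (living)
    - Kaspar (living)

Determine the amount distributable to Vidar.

The spouse counts as an additional share at the children's level, so there are 7 primary shares of 1,800,000. Gustav takes one such share (1,800,000).
The children's combined portion (10,800,000) is divided into 6 shares of 1,800,000: Gemma, Greta, Liesel, and Kaspar each take 1,800,000; Kerensa's 1,800,000 share passes to Kerensa's issue; Eira's 1,800,000 share passes to Eira's issue.
Kerensa's share (1,800,000) is divided into 2 shares of 900,000: Fionn takes 900,000; Flora's 900,000 share passes to Flora's issue.
Flora's share (900,000) is divided into 2 shares of 450,000: Kira and Eamon each take 450,000.
Eira's share (1,800,000) is divided into 4 shares of 450,000: Ruthie, Lena, and Vidar each take 450,000; Tobias's 450,000 share passes to Tobias's issue.
Tobias's share (450,000) is divided into 3 shares of 150,000: Orsolya, Vikram, and Ximena each take 150,000.

Vidar receives 450,000.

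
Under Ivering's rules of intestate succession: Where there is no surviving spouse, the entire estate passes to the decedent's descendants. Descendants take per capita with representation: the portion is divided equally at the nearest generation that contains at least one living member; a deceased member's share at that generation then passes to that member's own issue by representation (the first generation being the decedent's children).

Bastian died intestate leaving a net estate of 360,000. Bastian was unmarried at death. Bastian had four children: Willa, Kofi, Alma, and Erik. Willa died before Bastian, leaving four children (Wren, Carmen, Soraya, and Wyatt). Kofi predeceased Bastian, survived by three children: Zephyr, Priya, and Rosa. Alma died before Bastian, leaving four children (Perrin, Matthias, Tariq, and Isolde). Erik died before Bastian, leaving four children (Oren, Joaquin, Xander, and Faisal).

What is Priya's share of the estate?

The entire 360,000 passes to the descendants.
No child survives, so the initial division is made at the grandchildren's generation.
That amount (360,000) is divided into 15 shares of 24,000: Wren, Carmen, Soraya, Wyatt, Zephyr, Priya, Rosa, Perrin, Matthias, Tariq, Isolde, Oren, Joaquin, Xander, and Faisal each take 24,000.

Priya receives 24,000.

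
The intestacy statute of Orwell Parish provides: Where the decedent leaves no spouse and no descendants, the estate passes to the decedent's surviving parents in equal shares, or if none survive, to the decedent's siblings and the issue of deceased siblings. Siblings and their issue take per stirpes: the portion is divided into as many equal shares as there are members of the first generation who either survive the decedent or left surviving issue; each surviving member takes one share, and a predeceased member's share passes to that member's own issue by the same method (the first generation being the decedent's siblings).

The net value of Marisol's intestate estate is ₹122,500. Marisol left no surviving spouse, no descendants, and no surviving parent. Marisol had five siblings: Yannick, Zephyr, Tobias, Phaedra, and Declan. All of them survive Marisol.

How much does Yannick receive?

The entire ₹122,500 passes to the siblings and their issue.
That amount (₹122,500) is divided into 5 shares of ₹24,500: Yannick, Zephyr, Tobias, Phaedra, and Declan each take ₹24,500.

Yannick receives ₹24,500.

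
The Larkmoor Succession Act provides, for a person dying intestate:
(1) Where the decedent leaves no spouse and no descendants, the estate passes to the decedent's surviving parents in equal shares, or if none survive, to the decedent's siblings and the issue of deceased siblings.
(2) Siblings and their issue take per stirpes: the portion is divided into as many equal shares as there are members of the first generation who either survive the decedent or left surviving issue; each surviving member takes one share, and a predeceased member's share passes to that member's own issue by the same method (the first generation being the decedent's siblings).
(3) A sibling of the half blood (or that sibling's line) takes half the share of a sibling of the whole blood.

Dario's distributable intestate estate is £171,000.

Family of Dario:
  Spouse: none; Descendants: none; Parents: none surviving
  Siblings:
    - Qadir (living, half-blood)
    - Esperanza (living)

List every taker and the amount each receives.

Qadir: £57,000; Esperanza: £114,000

The entire £171,000 passes to the siblings and their issue.
Counting each half-blood sibling's line as half a unit, there are 3/2 units in £171,000, so one unit is £114,000. Whole-blood lines (Esperanza) take £114,000 each; half-blood lines (Qadir) take £57,000 each.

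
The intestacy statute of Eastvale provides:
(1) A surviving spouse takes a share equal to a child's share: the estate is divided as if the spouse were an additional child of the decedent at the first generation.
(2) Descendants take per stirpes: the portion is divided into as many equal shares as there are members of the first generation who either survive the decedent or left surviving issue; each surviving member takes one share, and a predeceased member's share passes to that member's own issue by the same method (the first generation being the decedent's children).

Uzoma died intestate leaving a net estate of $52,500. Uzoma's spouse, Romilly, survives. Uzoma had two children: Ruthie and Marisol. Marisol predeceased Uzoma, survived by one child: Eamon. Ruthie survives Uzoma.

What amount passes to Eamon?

The spouse counts as an additional share at the children's level, so there are 3 primary shares of $17,500. Romilly takes one such share ($17,500).
The children's combined portion ($35,000) is divided into 2 shares of $17,500: Ruthie takes $17,500; Marisol's $17,500 share passes to Marisol's issue.
Marisol's share ($17,500) passes entirely to Eamon.

Eamon receives $17,500.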